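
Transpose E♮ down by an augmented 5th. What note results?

A fifth below E lands on the letter A.
An augmented fifth spans 8 semitones, so E moves to pitch class 8. On the letter A that is Ab.

Ab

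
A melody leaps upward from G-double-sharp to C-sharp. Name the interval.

Counting letters G–A–B–C gives a fourth.
G##→C# = 4 semitones, 1 narrower than the perfect fourth (5), so diminished.

diminished fourth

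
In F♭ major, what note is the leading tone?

Eb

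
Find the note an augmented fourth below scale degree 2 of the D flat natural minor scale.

Scale degree 2 of Db natural minor is Eb.
An augmented fourth (6 semitones) below Eb lands on the letter B, giving Bbb.

Bbb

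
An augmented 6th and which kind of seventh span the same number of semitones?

minor

An augmented sixth spans 10 semitones.
A seventh spanning 10 semitones is minor (the major seventh is 11).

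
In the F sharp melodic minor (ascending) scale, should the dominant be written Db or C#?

C#

Each scale degree takes a distinct letter name. Degree 5 of a scale on F must use the letter C.
C# and Db are enharmonically the same pitch, but only C# uses the letter C, so it is the correct spelling here.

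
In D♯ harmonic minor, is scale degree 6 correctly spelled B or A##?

Each scale degree takes a distinct letter name. Degree 6 of a scale on D must use the letter B.
B and A## are enharmonically the same pitch, but only B uses the letter B, so it is the correct spelling here.

B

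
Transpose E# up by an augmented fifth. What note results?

E up a perfect fifth is B, so the target letter is B.
From E#, an augmented fifth is 8 semitones up: B##.

B##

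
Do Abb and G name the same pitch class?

Abb = pitch class 7 and G = pitch class 7 — the same pitch class, so they are enharmonic equivalents.

Yes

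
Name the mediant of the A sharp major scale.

C##

The A# major scale runs A# B# C## D# E# F## G##.
Degree 3 is C##.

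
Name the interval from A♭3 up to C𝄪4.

Counting letters A–B–C gives a third.
Ab→C## = 6 semitones, 2 wider than the major third (4), so doubly augmented.

doubly augmented third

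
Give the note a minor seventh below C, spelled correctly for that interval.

C down a major seventh is Db, so the target letter is D.
From C, a minor seventh is 10 semitones down: D.

D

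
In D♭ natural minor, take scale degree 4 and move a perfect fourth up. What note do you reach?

Cb

Scale degree 4 of Db natural minor is Gb.
A perfect fourth (5 semitones) above Gb lands on the letter C, giving Cb.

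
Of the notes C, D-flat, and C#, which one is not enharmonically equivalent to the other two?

In 12-tone equal temperament, enharmonic equivalents share a pitch class. C is pitch class 0; Db is pitch class 1; C# is pitch class 1.
Db and C# share pitch class 1, while C is pitch class 0.

C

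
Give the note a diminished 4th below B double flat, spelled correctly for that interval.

B down a perfect fourth is F#, so the target letter is F.
From Bbb, a diminished fourth is 4 semitones down: F.

F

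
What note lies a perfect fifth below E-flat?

E down a perfect fifth is A, so the target letter is A.
From Eb, a perfect fifth is 7 semitones down: Ab.

Ab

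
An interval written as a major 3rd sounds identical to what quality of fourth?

diminished

A major third spans 4 semitones.
A fourth spanning 4 semitones is diminished (the perfect fourth is 5).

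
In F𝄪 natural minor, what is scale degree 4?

B#

Degree 4 takes the letter 3 steps above F, which is B.
In natural minor, degree 4 sits 5 semitones above the tonic. F## + 5 semitones is pitch class 0, spelled on B as B#.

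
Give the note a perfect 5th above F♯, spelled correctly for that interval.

A fifth above F lands on the letter C.
A perfect fifth spans 7 semitones, so F# moves to pitch class 1. On the letter C that is C#.

C#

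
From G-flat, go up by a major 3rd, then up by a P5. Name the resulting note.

F

A major third up from Gb is Bb (letter B, 4 semitones up).
A perfect fifth up from Bb is F (letter F, 7 semitones up).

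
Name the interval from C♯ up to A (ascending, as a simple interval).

minor sixth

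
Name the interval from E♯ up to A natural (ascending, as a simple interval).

Counting letters E–F–G–A gives a fourth.
E#→A = 4 semitones, 1 narrower than the perfect fourth (5), so diminished.

diminished fourth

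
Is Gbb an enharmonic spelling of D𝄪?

No

Two spellings are enharmonically equivalent only if they share a pitch class.
Here Gbb → 5, D## → 4; 4 ≠ 5, so they are not.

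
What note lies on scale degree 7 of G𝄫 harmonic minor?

Fb

Degree 7 takes the letter 6 steps above G, which is F.
In harmonic minor, degree 7 sits 11 semitones above the tonic. Gbb + 11 semitones is pitch class 4, spelled on F as Fb.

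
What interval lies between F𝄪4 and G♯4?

Counting letters F–G gives a second.
F##→G# = 1 semitone, 1 narrower than the major second (2), so minor.

minor second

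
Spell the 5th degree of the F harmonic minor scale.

The F harmonic minor scale runs F G Ab Bb C Db E.
Degree 5 is C.

C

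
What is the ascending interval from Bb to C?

major second

The letter names run B→C, a span of 1 letter step, so the interval is some kind of second.
Bb to C is 2 semitones. A major second is 2, so 2 makes it major.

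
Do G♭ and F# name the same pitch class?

Gb is pitch class 6; F# is pitch class 6.
All spellings map to pitch class 6, so they are enharmonically equivalent.

Yes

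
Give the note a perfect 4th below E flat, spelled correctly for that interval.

A fourth below E lands on the letter B.
A perfect fourth spans 5 semitones, so Eb moves to pitch class 10. On the letter B that is Bb.

Bb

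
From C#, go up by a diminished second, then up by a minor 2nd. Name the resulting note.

Ebb

A diminished second up from C# is Db (letter D, 0 semitones up).
A minor second up from Db is Ebb (letter E, 1 semitone up).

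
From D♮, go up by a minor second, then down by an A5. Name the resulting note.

Abb

A minor second up from D is Eb (letter E, 1 semitone up).
An augmented fifth down from Eb is Abb (letter A, 8 semitones down).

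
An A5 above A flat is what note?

A up a perfect fifth is E, so the target letter is E.
From Ab, an augmented fifth is 8 semitones up: E.

E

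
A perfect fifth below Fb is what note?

A fifth below F lands on the letter B.
A perfect fifth spans 7 semitones, so Fb moves to pitch class 9. On the letter B that is Bbb.

Bbb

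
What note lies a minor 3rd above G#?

A third above G lands on the letter B.
A minor third spans 3 semitones, so G# moves to pitch class 11. On the letter B that is B.

B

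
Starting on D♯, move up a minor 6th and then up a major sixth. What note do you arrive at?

A minor sixth up from D# is B (letter B, 8 semitones up).
A major sixth up from B is G# (letter G, 9 semitones up).

G#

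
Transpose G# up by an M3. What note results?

B#

A third above G lands on the letter B.
A major third spans 4 semitones, so G# moves to pitch class 0. On the letter B that is B#.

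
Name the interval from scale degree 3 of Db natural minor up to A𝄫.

Scale degree 3 of Db natural minor is Fb.
Fb up to Abb: letters F→A make it a third; 3 semitones makes it minor.

minor third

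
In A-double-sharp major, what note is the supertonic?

Degree 2 takes the letter 1 step above A, which is B.
In major, degree 2 sits 2 semitones above the tonic. A## + 2 semitones is pitch class 1, spelled on B as B##.

B##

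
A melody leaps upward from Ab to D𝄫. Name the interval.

diminished fourth

Counting letters A–B–C–D gives a fourth.
Ab→Dbb = 4 semitones, 1 narrower than the perfect fourth (5), so diminished.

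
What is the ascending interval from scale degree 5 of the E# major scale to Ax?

major seventh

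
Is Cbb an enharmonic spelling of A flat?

Two spellings are enharmonically equivalent only if they share a pitch class.
Here Cbb → 10, Ab → 8; 8 ≠ 10, so they are not.

No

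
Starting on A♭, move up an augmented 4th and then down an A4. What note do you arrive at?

Ab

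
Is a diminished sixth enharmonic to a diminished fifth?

No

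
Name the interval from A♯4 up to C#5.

The letter names run A→C, a span of 2 letter steps, so the interval is some kind of third.
A# to C# is 3 semitones. A major third is 4, so 3 makes it minor.

minor third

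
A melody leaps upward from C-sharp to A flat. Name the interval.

diminished sixth

Counting letters C–D–E–F–G–A gives a sixth.
C#→Ab = 7 semitones, 2 narrower than the major sixth (9), so diminished.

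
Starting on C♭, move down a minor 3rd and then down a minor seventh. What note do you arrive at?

Bb

A minor third down from Cb is Ab (letter A, 3 semitones down).
A minor seventh down from Ab is Bb (letter B, 10 semitones down).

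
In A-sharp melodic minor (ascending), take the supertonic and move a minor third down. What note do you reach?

The supertonic of A# melodic minor (ascending) is B#.
A minor third (3 semitones) below B# lands on the letter G, giving G##.

G##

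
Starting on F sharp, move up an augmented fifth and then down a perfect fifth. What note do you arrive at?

An augmented fifth up from F# is C## (letter C, 8 semitones up).
A perfect fifth down from C## is F## (letter F, 7 semitones down).

F##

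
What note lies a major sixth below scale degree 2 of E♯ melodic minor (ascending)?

Scale degree 2 of E# melodic minor (ascending) is F##.
A major sixth (9 semitones) below F## lands on the letter A, giving A#.

A#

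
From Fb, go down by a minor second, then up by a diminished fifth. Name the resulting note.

A minor second down from Fb is Eb (letter E, 1 semitone down).
A diminished fifth up from Eb is Bbb (letter B, 6 semitones up).

Bbb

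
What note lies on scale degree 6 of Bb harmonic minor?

Gb

Degree 6 takes the letter 5 steps above B, which is G.
In harmonic minor, degree 6 sits 8 semitones above the tonic. Bb + 8 semitones is pitch class 6, spelled on G as Gb.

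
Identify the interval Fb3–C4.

augmented fifth

Counting letters F–G–A–B–C gives a fifth.
Fb→C = 8 semitones, 1 wider than the perfect fifth (7), so augmented.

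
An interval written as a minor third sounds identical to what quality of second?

A minor third spans 3 semitones.
A second spanning 3 semitones is augmented (the major second is 2).

augmented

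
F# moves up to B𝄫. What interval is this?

The letter names run F→B, a span of 3 letter steps, so the interval is some kind of fourth.
F# to Bbb is 3 semitones. A perfect fourth is 5, so 3 makes it doubly diminished.

doubly diminished fourth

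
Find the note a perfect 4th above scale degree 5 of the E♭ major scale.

Scale degree 5 of Eb major is Bb.
A perfect fourth (5 semitones) above Bb lands on the letter E, giving Eb.

Eb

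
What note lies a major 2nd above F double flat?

Gbb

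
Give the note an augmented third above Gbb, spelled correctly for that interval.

Bb

A third above G lands on the letter B.
An augmented third spans 5 semitones, so Gbb moves to pitch class 10. On the letter B that is Bb.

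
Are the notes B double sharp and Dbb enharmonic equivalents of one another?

No

B## is pitch class 1; Dbb is pitch class 0.
The pitch classes differ (1 vs. 0), so they are not enharmonic equivalents.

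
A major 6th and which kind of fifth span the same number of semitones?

A major sixth spans 9 semitones.
A fifth spanning 9 semitones is doubly augmented (the perfect fifth is 7).

doubly augmented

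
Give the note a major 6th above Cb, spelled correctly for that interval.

A sixth above C lands on the letter A.
A major sixth spans 9 semitones, so Cb moves to pitch class 8. On the letter A that is Ab.

Ab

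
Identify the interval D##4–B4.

diminished sixth

Counting letters D–E–F–G–A–B gives a sixth.
D##→B = 7 semitones, 2 narrower than the major sixth (9), so diminished.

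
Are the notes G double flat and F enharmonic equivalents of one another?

Yes

Gbb is pitch class 5; F is pitch class 5.
All spellings map to pitch class 5, so they are enharmonically equivalent.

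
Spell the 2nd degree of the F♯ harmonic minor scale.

G#

The F# harmonic minor scale runs F# G# A B C# D E#.
Degree 2 is G#.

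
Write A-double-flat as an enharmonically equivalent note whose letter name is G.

Plain G sits at the same pitch as Abb, so on the letter G the same pitch needs a natural: G.

G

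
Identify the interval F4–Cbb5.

doubly diminished fifth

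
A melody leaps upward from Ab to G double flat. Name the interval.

diminished seventh

Counting letters A–B–C–D–E–F–G gives a seventh.
Ab→Gbb = 9 semitones, 2 narrower than the major seventh (11), so diminished.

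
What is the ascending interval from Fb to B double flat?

perfect fourth

The letter names run F→B, a span of 3 letter steps, so the interval is some kind of fourth.
Fb to Bbb is 5 semitones. A perfect fourth is 5, so 5 makes it perfect.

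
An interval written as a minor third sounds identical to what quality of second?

A minor third spans 3 semitones.
A second spanning 3 semitones is augmented (the major second is 2).

augmented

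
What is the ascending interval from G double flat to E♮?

doubly augmented sixth

Counting letters G–A–B–C–D–E gives a sixth.
Gbb→E = 11 semitones, 2 wider than the major sixth (9), so doubly augmented.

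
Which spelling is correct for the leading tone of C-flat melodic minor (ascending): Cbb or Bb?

Bb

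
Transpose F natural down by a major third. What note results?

Db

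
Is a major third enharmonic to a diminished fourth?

A major third spans 4 semitones; a diminished fourth spans 4.
They are enharmonically equivalent.

Yes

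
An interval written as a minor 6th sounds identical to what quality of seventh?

A minor sixth spans 8 semitones.
A seventh spanning 8 semitones is doubly diminished (the major seventh is 11).

doubly diminished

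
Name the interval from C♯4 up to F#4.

The letter names run C→F, a span of 3 letter steps, so the interval is some kind of fourth.
C# to F# is 5 semitones. A perfect fourth is 5, so 5 makes it perfect.

perfect fourth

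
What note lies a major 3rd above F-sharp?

F up a major third is A, so the target letter is A.
From F#, a major third is 4 semitones up: A#.

A#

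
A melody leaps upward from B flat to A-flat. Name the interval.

Counting letters B–C–D–E–F–G–A gives a seventh.
Bb→Ab = 10 semitones, 1 narrower than the major seventh (11), so minor.

minor seventh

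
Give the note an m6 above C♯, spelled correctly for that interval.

A sixth above C lands on the letter A.
A minor sixth spans 8 semitones, so C# moves to pitch class 9. On the letter A that is A.

A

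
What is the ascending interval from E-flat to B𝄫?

diminished fifth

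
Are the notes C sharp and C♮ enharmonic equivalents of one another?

No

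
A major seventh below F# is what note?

G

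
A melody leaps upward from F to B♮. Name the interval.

Counting letters F–G–A–B gives a fourth.
F→B = 6 semitones, 1 wider than the perfect fourth (5), so augmented.

augmented fourth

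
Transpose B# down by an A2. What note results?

A second below B lands on the letter A.
An augmented second spans 3 semitones, so B# moves to pitch class 9. On the letter A that is A.

A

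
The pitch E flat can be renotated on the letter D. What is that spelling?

D#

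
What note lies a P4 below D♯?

A fourth below D lands on the letter A.
A perfect fourth spans 5 semitones, so D# moves to pitch class 10. On the letter A that is A#.

A#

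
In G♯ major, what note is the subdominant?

Degree 4 takes the letter 3 steps above G, which is C.
In major, degree 4 sits 5 semitones above the tonic. G# + 5 semitones is pitch class 1, spelled on C as C#.

C#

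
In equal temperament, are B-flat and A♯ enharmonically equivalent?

Yes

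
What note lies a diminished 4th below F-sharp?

C##

F down a perfect fourth is C, so the target letter is C.
From F#, a diminished fourth is 4 semitones down: C##.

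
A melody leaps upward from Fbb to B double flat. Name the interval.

Counting letters F–G–A–B gives a fourth.
Fbb→Bbb = 6 semitones, 1 wider than the perfect fourth (5), so augmented.

augmented fourth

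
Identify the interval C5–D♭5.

The letter names run C→D, a span of 1 letter step, so the interval is some kind of second.
C to Db is 1 semitone. A major second is 2, so 1 makes it minor.

minor second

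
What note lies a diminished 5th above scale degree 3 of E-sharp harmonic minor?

D

Scale degree 3 of E# harmonic minor is G#.
A diminished fifth (6 semitones) above G# lands on the letter D, giving D.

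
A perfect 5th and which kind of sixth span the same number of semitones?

A perfect fifth spans 7 semitones.
A sixth spanning 7 semitones is diminished (the major sixth is 9).

diminished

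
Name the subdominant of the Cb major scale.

Fb

The Cb major scale runs Cb Db Eb Fb Gb Ab Bb.
Degree 4 is Fb.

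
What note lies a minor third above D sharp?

F#

D up a major third is F#, so the target letter is F.
From D#, a minor third is 3 semitones up: F#.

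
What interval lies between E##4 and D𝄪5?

Counting letters E–F–G–A–B–C–D gives a seventh.
E##→D## = 10 semitones, 1 narrower than the major seventh (11), so minor.

minor seventh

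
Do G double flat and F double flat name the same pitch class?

No

Gbb is pitch class 5; Fbb is pitch class 3.
The pitch classes differ (5 vs. 3), so they are not enharmonic equivalents.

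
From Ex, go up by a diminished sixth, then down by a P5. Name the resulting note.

F#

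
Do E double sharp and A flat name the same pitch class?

E## is pitch class 6; Ab is pitch class 8.
The pitch classes differ (6 vs. 8), so they are not enharmonic equivalents.

No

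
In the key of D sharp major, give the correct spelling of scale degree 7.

Degree 7 takes the letter 6 steps above D, which is C.
In major, degree 7 sits 11 semitones above the tonic. D# + 11 semitones is pitch class 2, spelled on C as C##.

C##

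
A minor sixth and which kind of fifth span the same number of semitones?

A minor sixth spans 8 semitones.
A fifth spanning 8 semitones is augmented (the perfect fifth is 7).

augmented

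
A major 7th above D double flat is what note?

A seventh above D lands on the letter C.
A major seventh spans 11 semitones, so Dbb moves to pitch class 11. On the letter C that is Cb.

Cb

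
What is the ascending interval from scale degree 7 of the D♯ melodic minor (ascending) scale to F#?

diminished fourth

Scale degree 7 of D# melodic minor (ascending) is C##.
C## up to F#: letters C→F make it a fourth; 4 semitones makes it diminished.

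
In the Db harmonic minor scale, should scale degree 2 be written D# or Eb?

Each scale degree takes a distinct letter name. Degree 2 of a scale on D must use the letter E.
Eb and D# are enharmonically the same pitch, but only Eb uses the letter E, so it is the correct spelling here.

Eb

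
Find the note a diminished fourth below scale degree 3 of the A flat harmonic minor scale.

Scale degree 3 of Ab harmonic minor is Cb.
A diminished fourth (4 semitones) below Cb lands on the letter G, giving G.

G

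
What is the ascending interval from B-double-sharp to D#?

The letter names run B→D, a span of 2 letter steps, so the interval is some kind of third.
B## to D# is 2 semitones. A major third is 4, so 2 makes it diminished.

diminished third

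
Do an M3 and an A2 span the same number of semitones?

No

A major third spans 4 semitones; an augmented second spans 3.
The spans differ, so they are not enharmonic equivalents.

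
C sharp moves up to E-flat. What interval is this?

The letter names run C→E, a span of 2 letter steps, so the interval is some kind of third.
C# to Eb is 2 semitones. A major third is 4, so 2 makes it diminished.

diminished third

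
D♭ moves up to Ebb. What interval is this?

minor second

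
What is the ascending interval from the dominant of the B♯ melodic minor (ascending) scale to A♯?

The dominant of B# melodic minor (ascending) is F##.
F## up to A#: letters F→A make it a third; 3 semitones makes it minor.

minor third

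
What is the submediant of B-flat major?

Degree 6 takes the letter 5 steps above B, which is G.
In major, degree 6 sits 9 semitones above the tonic. Bb + 9 semitones is pitch class 7, spelled on G as G.

G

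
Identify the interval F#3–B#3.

Counting letters F–G–A–B gives a fourth.
F#→B# = 6 semitones, 1 wider than the perfect fourth (5), so augmented.

augmented fourth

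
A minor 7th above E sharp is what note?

D#

E up a major seventh is D#, so the target letter is D.
From E#, a minor seventh is 10 semitones up: D#.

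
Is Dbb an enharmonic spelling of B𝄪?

No

Dbb is pitch class 0; B## is pitch class 1.
The pitch classes differ (0 vs. 1), so they are not enharmonic equivalents.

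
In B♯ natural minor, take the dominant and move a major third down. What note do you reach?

D#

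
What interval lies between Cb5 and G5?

Counting letters C–D–E–F–G gives a fifth.
Cb→G = 8 semitones, 1 wider than the perfect fifth (7), so augmented.

augmented fifth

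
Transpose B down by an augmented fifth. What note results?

A fifth below B lands on the letter E.
An augmented fifth spans 8 semitones, so B moves to pitch class 3. On the letter E that is Eb.

Eb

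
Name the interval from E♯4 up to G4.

Counting letters E–F–G gives a third.
E#→G = 2 semitones, 2 narrower than the major third (4), so diminished.

diminished third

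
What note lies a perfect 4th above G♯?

C#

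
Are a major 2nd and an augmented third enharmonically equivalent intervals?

A major second spans 2 semitones; an augmented third spans 5.
The spans differ, so they are not enharmonic equivalents.

No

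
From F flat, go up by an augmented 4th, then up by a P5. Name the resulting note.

F

An augmented fourth up from Fb is Bb (letter B, 6 semitones up).
A perfect fifth up from Bb is F (letter F, 7 semitones up).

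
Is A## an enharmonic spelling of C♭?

Yes

A## is pitch class 11; Cb is pitch class 11.
All spellings map to pitch class 11, so they are enharmonically equivalent.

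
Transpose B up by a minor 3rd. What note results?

B up a major third is D#, so the target letter is D.
From B, a minor third is 3 semitones up: D.

D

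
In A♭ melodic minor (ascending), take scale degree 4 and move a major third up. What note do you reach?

F

Scale degree 4 of Ab melodic minor (ascending) is Db.
A major third (4 semitones) above Db lands on the letter F, giving F.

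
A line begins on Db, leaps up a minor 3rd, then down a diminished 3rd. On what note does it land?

D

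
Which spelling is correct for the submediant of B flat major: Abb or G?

G

Each scale degree takes a distinct letter name. Degree 6 of a scale on B must use the letter G.
G and Abb are enharmonically the same pitch, but only G uses the letter G, so it is the correct spelling here.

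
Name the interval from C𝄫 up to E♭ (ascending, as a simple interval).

Counting letters C–D–E gives a third.
Cbb→Eb = 5 semitones, 1 wider than the major third (4), so augmented.

augmented third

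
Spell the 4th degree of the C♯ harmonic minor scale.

The C# harmonic minor scale runs C# D# E F# G# A B#.
Degree 4 is F#.

F#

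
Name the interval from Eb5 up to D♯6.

The letter names run E→D, a span of 6 letter steps, so the interval is some kind of seventh.
Eb to D# is 12 semitones. A major seventh is 11, so 12 makes it augmented.

augmented seventh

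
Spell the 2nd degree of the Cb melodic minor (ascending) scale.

Degree 2 takes the letter 1 step above C, which is D.
In melodic minor (ascending), degree 2 sits 2 semitones above the tonic. Cb + 2 semitones is pitch class 1, spelled on D as Db.

Db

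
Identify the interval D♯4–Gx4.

augmented fourth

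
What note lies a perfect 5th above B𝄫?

Fb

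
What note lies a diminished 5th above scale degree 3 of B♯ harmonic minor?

A

Scale degree 3 of B# harmonic minor is D#.
A diminished fifth (6 semitones) above D# lands on the letter A, giving A.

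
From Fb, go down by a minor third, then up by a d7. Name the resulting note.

A minor third down from Fb is Db (letter D, 3 semitones down).
A diminished seventh up from Db is Cbb (letter C, 9 semitones up).

Cbb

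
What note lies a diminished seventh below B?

B down a major seventh is C, so the target letter is C.
From B, a diminished seventh is 9 semitones down: C##.

C##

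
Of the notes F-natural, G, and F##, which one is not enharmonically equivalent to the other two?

F

In 12-tone equal temperament, enharmonic equivalents share a pitch class. F is pitch class 5; G is pitch class 7; F## is pitch class 7.
G and F## share pitch class 7, while F is pitch class 5.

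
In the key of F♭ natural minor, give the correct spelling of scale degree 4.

Degree 4 takes the letter 3 steps above F, which is B.
In natural minor, degree 4 sits 5 semitones above the tonic. Fb + 5 semitones is pitch class 9, spelled on B as Bbb.

Bbb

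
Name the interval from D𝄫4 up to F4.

augmented third

The letter names run D→F, a span of 2 letter steps, so the interval is some kind of third.
Dbb to F is 5 semitones. A major third is 4, so 5 makes it augmented.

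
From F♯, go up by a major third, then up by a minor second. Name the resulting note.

B

A major third up from F# is A# (letter A, 4 semitones up).
A minor second up from A# is B (letter B, 1 semitone up).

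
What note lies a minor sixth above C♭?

Abb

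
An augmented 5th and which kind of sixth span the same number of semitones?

An augmented fifth spans 8 semitones.
A sixth spanning 8 semitones is minor (the major sixth is 9).

minor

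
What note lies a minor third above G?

Bb

G up a major third is B, so the target letter is B.
From G, a minor third is 3 semitones up: Bb.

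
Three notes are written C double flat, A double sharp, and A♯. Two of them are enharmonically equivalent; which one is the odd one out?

In 12-tone equal temperament, enharmonic equivalents share a pitch class. Cbb is pitch class 10; A## is pitch class 11; A# is pitch class 10.
Cbb and A# share pitch class 10, while A## is pitch class 11.

A##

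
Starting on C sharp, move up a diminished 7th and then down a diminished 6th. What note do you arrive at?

A diminished seventh up from C# is Bb (letter B, 9 semitones up).
A diminished sixth down from Bb is D# (letter D, 7 semitones down).

D#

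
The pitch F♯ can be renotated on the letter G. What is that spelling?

F# is pitch class 6. The letter G alone is pitch class 7.
To reach pitch class 6 from G requires an offset of -1 semitone, i.e. flat: Gb.

Gb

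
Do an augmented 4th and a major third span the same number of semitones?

An augmented fourth spans 6 semitones; a major third spans 4.
The spans differ, so they are not enharmonic equivalents.

No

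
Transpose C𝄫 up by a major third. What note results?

C up a major third is E, so the target letter is E.
From Cbb, a major third is 4 semitones up: Ebb.

Ebb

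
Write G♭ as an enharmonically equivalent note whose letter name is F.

Gb is pitch class 6. The letter F alone is pitch class 5.
To reach pitch class 6 from F requires an offset of +1 semitone, i.e. sharp: F#.

F#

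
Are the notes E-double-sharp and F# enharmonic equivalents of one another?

Yes

E## is pitch class 6; F# is pitch class 6.
All spellings map to pitch class 6, so they are enharmonically equivalent.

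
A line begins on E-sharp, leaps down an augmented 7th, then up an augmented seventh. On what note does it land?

An augmented seventh down from E# is F (letter F, 12 semitones down).
An augmented seventh up from F is E# (letter E, 12 semitones up).

E#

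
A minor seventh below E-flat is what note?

A seventh below E lands on the letter F.
A minor seventh spans 10 semitones, so Eb moves to pitch class 5. On the letter F that is F.

F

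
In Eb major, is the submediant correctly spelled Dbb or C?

Each scale degree takes a distinct letter name. Degree 6 of a scale on E must use the letter C.
C and Dbb are enharmonically the same pitch, but only C uses the letter C, so it is the correct spelling here.

C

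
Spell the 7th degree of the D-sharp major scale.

Degree 7 takes the letter 6 steps above D, which is C.
In major, degree 7 sits 11 semitones above the tonic. D# + 11 semitones is pitch class 2, spelled on C as C##.

C##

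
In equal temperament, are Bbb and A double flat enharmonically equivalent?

Two spellings are enharmonically equivalent only if they share a pitch class.
Here Bbb → 9, Abb → 7; 7 ≠ 9, so they are not.

No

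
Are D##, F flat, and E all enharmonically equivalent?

D## = pitch class 4 and Fb = pitch class 4 and E = pitch class 4 — the same pitch class, so they are enharmonic equivalents.

Yes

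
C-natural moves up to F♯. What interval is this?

The letter names run C→F, a span of 3 letter steps, so the interval is some kind of fourth.
C to F# is 6 semitones. A perfect fourth is 5, so 6 makes it augmented.

augmented fourth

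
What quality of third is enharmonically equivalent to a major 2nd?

diminished

A major second spans 2 semitones.
A third spanning 2 semitones is diminished (the major third is 4).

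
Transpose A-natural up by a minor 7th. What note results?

A seventh above A lands on the letter G.
A minor seventh spans 10 semitones, so A moves to pitch class 7. On the letter G that is G.

G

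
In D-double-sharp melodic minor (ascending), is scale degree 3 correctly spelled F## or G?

F##

Each scale degree takes a distinct letter name. Degree 3 of a scale on D must use the letter F.
F## and G are enharmonically the same pitch, but only F## uses the letter F, so it is the correct spelling here.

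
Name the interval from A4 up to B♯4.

Counting letters A–B gives a second.
A→B# = 3 semitones, 1 wider than the major second (2), so augmented.

augmented second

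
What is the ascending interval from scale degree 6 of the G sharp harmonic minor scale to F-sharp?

Scale degree 6 of G# harmonic minor is E.
E up to F#: letters E→F make it a second; 2 semitones makes it major.

major second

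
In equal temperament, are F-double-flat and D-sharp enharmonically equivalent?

Yes

Fbb = pitch class 3 and D# = pitch class 3 — the same pitch class, so they are enharmonic equivalents.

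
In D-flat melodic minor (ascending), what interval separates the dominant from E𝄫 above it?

diminished fifth

The dominant of Db melodic minor (ascending) is Ab.
Ab up to Ebb: letters A→E make it a fifth; 6 semitones makes it diminished.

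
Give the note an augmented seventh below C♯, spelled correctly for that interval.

Db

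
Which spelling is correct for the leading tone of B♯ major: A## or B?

Each scale degree takes a distinct letter name. Degree 7 of a scale on B must use the letter A.
A## and B are enharmonically the same pitch, but only A## uses the letter A, so it is the correct spelling here.

A##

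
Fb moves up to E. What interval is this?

Counting letters F–G–A–B–C–D–E gives a seventh.
Fb→E = 12 semitones, 1 wider than the major seventh (11), so augmented.

augmented seventh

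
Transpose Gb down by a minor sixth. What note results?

Bb

A sixth below G lands on the letter B.
A minor sixth spans 8 semitones, so Gb moves to pitch class 10. On the letter B that is Bb.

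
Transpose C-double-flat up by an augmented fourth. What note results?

C up a perfect fourth is F, so the target letter is F.
From Cbb, an augmented fourth is 6 semitones up: Fb.

Fb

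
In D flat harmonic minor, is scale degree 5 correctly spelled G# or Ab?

Ab

Each scale degree takes a distinct letter name. Degree 5 of a scale on D must use the letter A.
Ab and G# are enharmonically the same pitch, but only Ab uses the letter A, so it is the correct spelling here.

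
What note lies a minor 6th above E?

C

E up a major sixth is C#, so the target letter is C.
From E, a minor sixth is 8 semitones up: C.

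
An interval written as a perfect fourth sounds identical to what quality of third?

A perfect fourth spans 5 semitones.
A third spanning 5 semitones is augmented (the major third is 4).

augmented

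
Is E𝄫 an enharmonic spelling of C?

Two spellings are enharmonically equivalent only if they share a pitch class.
Here Ebb → 2, C → 0; 0 ≠ 2, so they are not.

No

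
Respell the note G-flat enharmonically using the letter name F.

F#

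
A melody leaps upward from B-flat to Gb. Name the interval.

minor sixth

Counting letters B–C–D–E–F–G gives a sixth.
Bb→Gb = 8 semitones, 1 narrower than the major sixth (9), so minor.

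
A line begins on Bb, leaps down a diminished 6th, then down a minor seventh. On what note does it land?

A diminished sixth down from Bb is D# (letter D, 7 semitones down).
A minor seventh down from D# is E# (letter E, 10 semitones down).

E#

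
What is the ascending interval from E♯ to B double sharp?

Counting letters E–F–G–A–B gives a fifth.
E#→B## = 8 semitones, 1 wider than the perfect fifth (7), so augmented.

augmented fifth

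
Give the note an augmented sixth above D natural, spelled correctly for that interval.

A sixth above D lands on the letter B.
An augmented sixth spans 10 semitones, so D moves to pitch class 0. On the letter B that is B#.

B#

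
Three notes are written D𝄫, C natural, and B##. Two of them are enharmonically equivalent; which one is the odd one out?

In 12-tone equal temperament, enharmonic equivalents share a pitch class. Dbb is pitch class 0; C is pitch class 0; B## is pitch class 1.
Dbb and C share pitch class 0, while B## is pitch class 1.

B##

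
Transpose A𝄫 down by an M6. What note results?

Cbb

A down a major sixth is C, so the target letter is C.
From Abb, a major sixth is 9 semitones down: Cbb.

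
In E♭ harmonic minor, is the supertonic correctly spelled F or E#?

F

Each scale degree takes a distinct letter name. Degree 2 of a scale on E must use the letter F.
F and E# are enharmonically the same pitch, but only F uses the letter F, so it is the correct spelling here.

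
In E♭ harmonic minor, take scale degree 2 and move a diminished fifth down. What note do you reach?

B

Scale degree 2 of Eb harmonic minor is F.
A diminished fifth (6 semitones) below F lands on the letter B, giving B.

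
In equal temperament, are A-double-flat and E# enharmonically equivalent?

No

Abb is pitch class 7; E# is pitch class 5.
The pitch classes differ (7 vs. 5), so they are not enharmonic equivalents.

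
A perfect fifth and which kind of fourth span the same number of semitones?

A perfect fifth spans 7 semitones.
A fourth spanning 7 semitones is doubly augmented (the perfect fourth is 5).

doubly augmented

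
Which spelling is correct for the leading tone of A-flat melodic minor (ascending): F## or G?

Each scale degree takes a distinct letter name. Degree 7 of a scale on A must use the letter G.
G and F## are enharmonically the same pitch, but only G uses the letter G, so it is the correct spelling here.

G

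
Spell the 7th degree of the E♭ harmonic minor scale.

Degree 7 takes the letter 6 steps above E, which is D.
In harmonic minor, degree 7 sits 11 semitones above the tonic. Eb + 11 semitones is pitch class 2, spelled on D as D.

D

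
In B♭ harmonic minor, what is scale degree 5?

F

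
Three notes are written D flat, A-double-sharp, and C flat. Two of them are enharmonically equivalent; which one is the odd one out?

In 12-tone equal temperament, enharmonic equivalents share a pitch class. Db is pitch class 1; A## is pitch class 11; Cb is pitch class 11.
A## and Cb share pitch class 11, while Db is pitch class 1.

Db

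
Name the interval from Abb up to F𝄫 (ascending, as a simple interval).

minor sixth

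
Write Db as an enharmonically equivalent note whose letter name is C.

C#

Plain C sits 1 semitone below Db, so on the letter C the same pitch needs a sharp: C#.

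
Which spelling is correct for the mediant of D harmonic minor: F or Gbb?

F

Each scale degree takes a distinct letter name. Degree 3 of a scale on D must use the letter F.
F and Gbb are enharmonically the same pitch, but only F uses the letter F, so it is the correct spelling here.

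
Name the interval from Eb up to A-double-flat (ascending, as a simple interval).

diminished fourth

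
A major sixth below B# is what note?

A sixth below B lands on the letter D.
A major sixth spans 9 semitones, so B# moves to pitch class 3. On the letter D that is D#.

D#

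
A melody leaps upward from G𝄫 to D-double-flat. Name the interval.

Counting letters G–A–B–C–D gives a fifth.
Gbb→Dbb = 7 semitones, exactly the perfect fifth.

perfect fifth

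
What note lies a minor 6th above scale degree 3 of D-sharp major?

Scale degree 3 of D# major is F##.
A minor sixth (8 semitones) above F## lands on the letter D, giving D#.

D#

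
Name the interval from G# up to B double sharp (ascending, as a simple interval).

Counting letters G–A–B gives a third.
G#→B## = 5 semitones, 1 wider than the major third (4), so augmented.

augmented third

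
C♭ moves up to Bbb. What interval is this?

minor seventh

The letter names run C→B, a span of 6 letter steps, so the interval is some kind of seventh.
Cb to Bbb is 10 semitones. A major seventh is 11, so 10 makes it minor.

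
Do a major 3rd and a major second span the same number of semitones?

A major third spans 4 semitones; a major second spans 2.
The spans differ, so they are not enharmonic equivalents.

No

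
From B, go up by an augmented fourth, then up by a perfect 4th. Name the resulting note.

A#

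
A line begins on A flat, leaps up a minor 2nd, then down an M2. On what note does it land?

Abb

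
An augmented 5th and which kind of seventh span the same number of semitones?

An augmented fifth spans 8 semitones.
A seventh spanning 8 semitones is doubly diminished (the major seventh is 11).

doubly diminished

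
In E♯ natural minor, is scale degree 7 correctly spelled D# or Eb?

D#

Each scale degree takes a distinct letter name. Degree 7 of a scale on E must use the letter D.
D# and Eb are enharmonically the same pitch, but only D# uses the letter D, so it is the correct spelling here.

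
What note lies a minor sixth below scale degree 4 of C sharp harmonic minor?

A#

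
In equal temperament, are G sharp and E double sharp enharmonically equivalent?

Two spellings are enharmonically equivalent only if they share a pitch class.
Here G# → 8, E## → 6; 6 ≠ 8, so they are not.

No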